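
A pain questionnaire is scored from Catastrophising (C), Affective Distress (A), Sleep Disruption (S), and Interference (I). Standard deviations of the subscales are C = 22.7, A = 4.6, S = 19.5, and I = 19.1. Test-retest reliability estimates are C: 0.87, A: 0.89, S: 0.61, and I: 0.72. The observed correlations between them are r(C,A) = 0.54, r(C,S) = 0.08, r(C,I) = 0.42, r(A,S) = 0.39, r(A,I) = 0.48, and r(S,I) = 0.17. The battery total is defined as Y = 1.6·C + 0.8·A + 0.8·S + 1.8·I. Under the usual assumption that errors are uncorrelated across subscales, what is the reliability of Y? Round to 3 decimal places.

Var(Y) = 1.6²·22.7² + 0.8²·4.6² + 0.8²·19.5² + 1.8²·19.1² + 2·[1.28·22.7·4.6·0.54 + 1.28·22.7·19.5·0.08 + 2.88·22.7·19.1·0.42 + 0.64·4.6·19.5·0.39 + 1.44·4.6·19.1·0.48 + 1.44·19.5·19.1·0.17] = 2758.03 + 1632.48 = 4390.51.
With uncorrelated errors the cross-covariances are all true-score covariance, so they carry over unchanged; only the diagonal terms shrink to ρᵢσᵢ².
True-score variance = [1.6²·22.7²·0.87 + 0.8²·4.6²·0.89 + 0.8²·19.5²·0.61 + 1.8²·19.1²·0.72] + 1632.48 = 2159.18 + 1632.48 = 3791.67.
Reliability = 3791.67 / 4390.51 = 0.864.

0.864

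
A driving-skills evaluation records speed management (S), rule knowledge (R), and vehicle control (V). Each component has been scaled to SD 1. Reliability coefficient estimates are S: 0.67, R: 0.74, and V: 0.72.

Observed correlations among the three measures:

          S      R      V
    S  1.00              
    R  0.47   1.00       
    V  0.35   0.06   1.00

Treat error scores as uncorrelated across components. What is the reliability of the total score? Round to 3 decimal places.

0.817

Var(S+R+V) = 3 + 2·[0.47 + 0.35 + 0.06] = 3 + 1.76 = 4.76.
With uncorrelated errors the cross-covariances are all true-score covariance, so they carry over unchanged; only the diagonal terms shrink to ρᵢσᵢ².
True-score variance = [0.67 + 0.74 + 0.72] + 1.76 = 2.13 + 1.76 = 3.89.
Reliability = 3.89 / 4.76 = 0.817.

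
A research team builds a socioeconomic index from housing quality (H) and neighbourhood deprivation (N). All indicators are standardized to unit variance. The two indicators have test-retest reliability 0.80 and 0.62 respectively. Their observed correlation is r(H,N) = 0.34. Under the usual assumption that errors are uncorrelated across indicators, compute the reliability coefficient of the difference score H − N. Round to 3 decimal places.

0.561

Var(H−N) = 1 + 1 − 2·0.34 = 2 − 0.68 = 1.32.
Under uncorrelated errors the observed covariances equal the true-score covariances, so only the own-variance terms attenuate.
True-score variance = [0.80 + 0.62] − 0.68 = 1.42 − 0.68 = 0.74.
Reliability = 0.74 / 1.32 = 0.561.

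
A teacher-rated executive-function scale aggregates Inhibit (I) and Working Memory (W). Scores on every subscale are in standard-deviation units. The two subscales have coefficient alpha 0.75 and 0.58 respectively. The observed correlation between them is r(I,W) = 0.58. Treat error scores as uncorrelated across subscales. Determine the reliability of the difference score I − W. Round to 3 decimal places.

0.202

Var(I−W) = 1 + 1 − 2·0.58 = 2 − 1.16 = 0.84.
With uncorrelated errors the cross-covariances are all true-score covariance, so they carry over unchanged; only the diagonal terms shrink to ρᵢσᵢ².
True-score variance = [0.75 + 0.58] − 1.16 = 1.33 − 1.16 = 0.17.
Reliability = 0.17 / 0.84 = 0.202.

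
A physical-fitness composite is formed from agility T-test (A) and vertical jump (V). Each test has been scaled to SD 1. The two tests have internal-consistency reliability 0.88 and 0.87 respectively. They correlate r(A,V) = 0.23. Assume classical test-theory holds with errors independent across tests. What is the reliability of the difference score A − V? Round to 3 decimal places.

0.838

Var(A−V) = 1 + 1 − 2·0.23 = 2 − 0.46 = 1.54.
Because errors are independent across components, Cov(Tᵢ,Tⱼ) = Cov(Xᵢ,Xⱼ); the off-diagonal part of the true-score variance is the same as above.
True-score variance = [0.88 + 0.87] − 0.46 = 1.75 − 0.46 = 1.29.
Reliability = 1.29 / 1.54 = 0.838.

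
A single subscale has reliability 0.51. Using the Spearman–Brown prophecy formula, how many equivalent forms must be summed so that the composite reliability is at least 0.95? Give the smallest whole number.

k ≥ ρ*(1−ρ₁)/(ρ₁(1−ρ*)) = 0.95·0.49 / (0.51·0.05) = 18.255.
Smallest integer k = 19.

19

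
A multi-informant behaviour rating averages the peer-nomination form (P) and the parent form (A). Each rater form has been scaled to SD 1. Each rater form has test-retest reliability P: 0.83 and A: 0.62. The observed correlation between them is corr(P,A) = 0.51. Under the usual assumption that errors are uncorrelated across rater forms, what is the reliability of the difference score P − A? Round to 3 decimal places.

0.439

Var(P−A) = 1 + 1 − 2·0.51 = 2 − 1.02 = 0.98.
With uncorrelated errors the cross-covariances are all true-score covariance, so they carry over unchanged; only the diagonal terms shrink to ρᵢσᵢ².
True-score variance = [0.83 + 0.62] − 1.02 = 1.45 − 1.02 = 0.43.
Reliability = 0.43 / 0.98 = 0.439.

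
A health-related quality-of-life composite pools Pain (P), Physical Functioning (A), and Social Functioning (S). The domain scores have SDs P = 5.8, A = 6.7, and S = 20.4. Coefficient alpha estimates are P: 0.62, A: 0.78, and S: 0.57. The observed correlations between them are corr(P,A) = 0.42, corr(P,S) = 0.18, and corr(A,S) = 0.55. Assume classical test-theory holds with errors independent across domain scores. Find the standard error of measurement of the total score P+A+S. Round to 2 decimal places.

14.20

Var(total) = 494.69 + 225.586 = 720.276.
True-score variance = 293.082 + 225.586 = 518.668, so reliability = 0.7201.
Error variance = 720.276 − 518.668 = 201.608; SEM = √201.608 = 14.20.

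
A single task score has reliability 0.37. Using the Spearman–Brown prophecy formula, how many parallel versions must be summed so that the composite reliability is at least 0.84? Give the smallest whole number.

9

k ≥ ρ*(1−ρ₁)/(ρ₁(1−ρ*)) = 0.84·0.63 / (0.37·0.16) = 8.939.
Smallest integer k = 9.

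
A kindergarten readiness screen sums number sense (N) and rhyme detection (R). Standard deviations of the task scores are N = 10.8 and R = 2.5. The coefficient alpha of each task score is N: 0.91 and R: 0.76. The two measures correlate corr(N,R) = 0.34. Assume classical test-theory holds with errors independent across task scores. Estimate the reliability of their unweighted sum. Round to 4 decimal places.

Var(N+R) = 10.8² + 2.5² + 2·[10.8·2.5·0.34] = 122.89 + 18.36 = 141.25.
Under uncorrelated errors the observed covariances equal the true-score covariances, so only the own-variance terms attenuate.
True-score variance = [10.8²·0.91 + 2.5²·0.76] + 18.36 = 110.892 + 18.36 = 129.252.
Reliability = 129.252 / 141.25 = 0.9151.

0.9151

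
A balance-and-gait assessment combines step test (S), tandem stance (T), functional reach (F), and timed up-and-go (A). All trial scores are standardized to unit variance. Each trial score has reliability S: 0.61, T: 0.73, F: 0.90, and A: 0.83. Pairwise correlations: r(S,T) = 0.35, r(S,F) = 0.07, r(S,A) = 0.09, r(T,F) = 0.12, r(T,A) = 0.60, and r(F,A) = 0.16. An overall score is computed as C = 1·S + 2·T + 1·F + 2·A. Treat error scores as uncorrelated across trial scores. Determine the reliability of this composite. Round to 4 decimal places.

Var(C) = 1 + 2² + 1 + 2² + 2·[2·0.35 + 0.07 + 2·0.09 + 2·0.12 + 4·0.60 + 2·0.16] = 10 + 7.82 = 17.82.
With uncorrelated errors the cross-covariances are all true-score covariance, so they carry over unchanged; only the diagonal terms shrink to ρᵢσᵢ².
True-score variance = [0.61 + 2²·0.73 + 0.90 + 2²·0.83] + 7.82 = 7.75 + 7.82 = 15.57.
Reliability = 15.57 / 17.82 = 0.8737.

0.8737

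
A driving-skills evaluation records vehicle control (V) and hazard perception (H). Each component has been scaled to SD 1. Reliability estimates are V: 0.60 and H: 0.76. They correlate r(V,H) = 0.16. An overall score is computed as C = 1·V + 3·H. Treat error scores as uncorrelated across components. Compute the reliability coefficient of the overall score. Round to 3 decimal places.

0.766

Var(C) = 1 + 3² + 2·[3·0.16] = 10 + 0.96 = 10.96.
Under uncorrelated errors the observed covariances equal the true-score covariances, so only the own-variance terms attenuate.
True-score variance = [0.60 + 3²·0.76] + 0.96 = 7.44 + 0.96 = 8.4.
Reliability = 8.4 / 10.96 = 0.766.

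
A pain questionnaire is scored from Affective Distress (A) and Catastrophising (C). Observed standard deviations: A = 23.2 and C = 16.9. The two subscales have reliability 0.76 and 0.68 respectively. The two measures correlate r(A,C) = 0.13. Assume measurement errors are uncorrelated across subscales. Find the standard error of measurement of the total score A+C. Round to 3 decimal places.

Var(total) = 823.85 + 101.941 = 925.791.
True-score variance = 603.277 + 101.941 = 705.218, so reliability = 0.7617.
Error variance = 925.791 − 705.218 = 220.573; SEM = √220.573 = 14.852.

14.852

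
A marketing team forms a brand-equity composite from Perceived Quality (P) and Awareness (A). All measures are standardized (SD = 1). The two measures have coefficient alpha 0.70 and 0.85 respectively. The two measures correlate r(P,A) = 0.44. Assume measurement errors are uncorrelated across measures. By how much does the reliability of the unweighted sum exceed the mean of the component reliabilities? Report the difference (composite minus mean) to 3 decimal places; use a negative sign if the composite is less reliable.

Var(sum) = 2 + 0.88 = 2.88; true-score variance = 1.55 + 0.88 = 2.43; composite reliability = 0.8437.
Mean component reliability = 0.7750.
Difference = 0.8437 − 0.7750 = 0.069.

0.069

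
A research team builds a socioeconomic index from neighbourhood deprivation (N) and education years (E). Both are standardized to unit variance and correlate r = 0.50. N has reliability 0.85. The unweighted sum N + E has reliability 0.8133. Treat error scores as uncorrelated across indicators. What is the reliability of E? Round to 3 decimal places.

Var(N+E) = 2 + 2·0.50 = 3.000.
True-score variance = ρ_N + ρ_E + 2·0.50, so 0.8133 = (0.85 + ρ_E + 1.00) / 3.000.
ρ_E = 0.8133·3.000 − 0.85 − 1.00 = 0.590.

0.590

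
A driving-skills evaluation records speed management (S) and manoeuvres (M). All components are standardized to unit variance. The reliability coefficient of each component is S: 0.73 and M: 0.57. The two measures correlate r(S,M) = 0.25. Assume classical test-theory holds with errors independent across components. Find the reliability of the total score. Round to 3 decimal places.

Var(S+M) = 2 + 2·[0.25] = 2 + 0.5 = 2.5.
Under uncorrelated errors the observed covariances equal the true-score covariances, so only the own-variance terms attenuate.
True-score variance = [0.73 + 0.57] + 0.5 = 1.3 + 0.5 = 1.8.
Reliability = 1.8 / 2.5 = 0.720.

0.720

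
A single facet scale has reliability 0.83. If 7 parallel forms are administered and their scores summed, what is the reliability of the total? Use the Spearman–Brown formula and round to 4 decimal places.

0.9716

ρ_k = kρ / (1 + (k−1)ρ) = 7·0.83 / (1 + 6·0.83) = 5.810 / 5.980 = 0.9716.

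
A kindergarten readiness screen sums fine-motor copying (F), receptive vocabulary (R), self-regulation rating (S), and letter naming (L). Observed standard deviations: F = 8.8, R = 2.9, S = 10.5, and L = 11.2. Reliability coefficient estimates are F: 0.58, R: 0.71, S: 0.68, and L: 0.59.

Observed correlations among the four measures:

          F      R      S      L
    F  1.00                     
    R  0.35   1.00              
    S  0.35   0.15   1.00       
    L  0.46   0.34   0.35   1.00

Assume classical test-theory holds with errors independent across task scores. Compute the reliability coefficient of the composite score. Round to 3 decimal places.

Var(F+R+S+L) = 8.8² + 2.9² + 10.5² + 11.2² + 2·[8.8·2.9·0.35 + 8.8·10.5·0.35 + 8.8·11.2·0.46 + 2.9·10.5·0.15 + 2.9·11.2·0.34 + 10.5·11.2·0.35] = 321.54 + 286.761 = 608.301.
Because errors are independent across components, Cov(Tᵢ,Tⱼ) = Cov(Xᵢ,Xⱼ); the off-diagonal part of the true-score variance is the same as above.
True-score variance = [8.8²·0.58 + 2.9²·0.71 + 10.5²·0.68 + 11.2²·0.59] + 286.761 = 199.866 + 286.761 = 486.626.
Reliability = 486.626 / 608.301 = 0.800.

0.800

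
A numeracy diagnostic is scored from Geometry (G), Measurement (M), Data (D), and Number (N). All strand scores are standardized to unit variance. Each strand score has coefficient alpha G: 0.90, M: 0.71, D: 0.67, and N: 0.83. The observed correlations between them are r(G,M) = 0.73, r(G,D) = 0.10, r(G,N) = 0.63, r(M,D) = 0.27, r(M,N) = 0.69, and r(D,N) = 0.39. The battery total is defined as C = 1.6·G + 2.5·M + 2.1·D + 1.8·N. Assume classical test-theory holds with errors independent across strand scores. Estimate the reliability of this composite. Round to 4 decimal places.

0.8944

Var(C) = 1.6² + 2.5² + 2.1² + 1.8² + 2·[4·0.73 + 3.36·0.10 + 2.88·0.63 + 5.25·0.27 + 4.5·0.69 + 3.78·0.39] = 16.46 + 22.1342 = 38.5942.
Because errors are independent across components, Cov(Tᵢ,Tⱼ) = Cov(Xᵢ,Xⱼ); the off-diagonal part of the true-score variance is the same as above.
True-score variance = [1.6²·0.90 + 2.5²·0.71 + 2.1²·0.67 + 1.8²·0.83] + 22.1342 = 12.3854 + 22.1342 = 34.5196.
Reliability = 34.5196 / 38.5942 = 0.8944.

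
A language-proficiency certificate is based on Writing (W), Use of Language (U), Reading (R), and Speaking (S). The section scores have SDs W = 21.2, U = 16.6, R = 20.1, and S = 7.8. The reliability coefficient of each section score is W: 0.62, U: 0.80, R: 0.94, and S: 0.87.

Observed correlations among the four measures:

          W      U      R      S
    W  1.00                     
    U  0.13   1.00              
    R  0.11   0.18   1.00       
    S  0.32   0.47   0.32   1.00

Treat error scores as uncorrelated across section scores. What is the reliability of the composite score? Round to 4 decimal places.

0.8585

Var(W+U+R+S) = 21.2² + 16.6² + 20.1² + 7.8² + 2·[21.2·16.6·0.13 + 21.2·20.1·0.11 + 21.2·7.8·0.32 + 16.6·20.1·0.18 + 16.6·7.8·0.47 + 20.1·7.8·0.32] = 1189.85 + 633.244 = 1823.09.
Because errors are independent across components, Cov(Tᵢ,Tⱼ) = Cov(Xᵢ,Xⱼ); the off-diagonal part of the true-score variance is the same as above.
True-score variance = [21.2²·0.62 + 16.6²·0.80 + 20.1²·0.94 + 7.8²·0.87] + 633.244 = 931.801 + 633.244 = 1565.05.
Reliability = 1565.05 / 1823.09 = 0.8585.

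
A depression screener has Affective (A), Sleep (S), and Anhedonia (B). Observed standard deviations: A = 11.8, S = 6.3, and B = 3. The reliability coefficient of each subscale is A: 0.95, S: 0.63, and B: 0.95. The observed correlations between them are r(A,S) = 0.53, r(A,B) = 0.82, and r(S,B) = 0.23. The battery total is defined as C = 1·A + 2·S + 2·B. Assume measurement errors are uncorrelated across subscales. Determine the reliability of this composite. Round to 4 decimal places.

Var(C) = 11.8² + 2²·6.3² + 2²·3² + 2·[2·11.8·6.3·0.53 + 2·11.8·3·0.82 + 4·6.3·3·0.23] = 334 + 308.489 = 642.489.
Under uncorrelated errors the observed covariances equal the true-score covariances, so only the own-variance terms attenuate.
True-score variance = [11.8²·0.95 + 2²·6.3²·0.63 + 2²·3²·0.95] + 308.489 = 266.497 + 308.489 = 574.986.
Reliability = 574.986 / 642.489 = 0.8949.

0.8949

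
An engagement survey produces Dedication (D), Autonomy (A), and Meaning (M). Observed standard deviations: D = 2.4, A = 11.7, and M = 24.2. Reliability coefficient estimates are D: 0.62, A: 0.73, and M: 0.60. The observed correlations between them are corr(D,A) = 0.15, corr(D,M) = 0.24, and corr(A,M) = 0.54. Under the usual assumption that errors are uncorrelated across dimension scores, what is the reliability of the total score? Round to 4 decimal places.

0.7446

Var(D+A+M) = 2.4² + 11.7² + 24.2² + 2·[2.4·11.7·0.15 + 2.4·24.2·0.24 + 11.7·24.2·0.54] = 728.29 + 342.094 = 1070.38.
With uncorrelated errors the cross-covariances are all true-score covariance, so they carry over unchanged; only the diagonal terms shrink to ρᵢσᵢ².
True-score variance = [2.4²·0.62 + 11.7²·0.73 + 24.2²·0.60] + 342.094 = 454.885 + 342.094 = 796.978.
Reliability = 796.978 / 1070.38 = 0.7446.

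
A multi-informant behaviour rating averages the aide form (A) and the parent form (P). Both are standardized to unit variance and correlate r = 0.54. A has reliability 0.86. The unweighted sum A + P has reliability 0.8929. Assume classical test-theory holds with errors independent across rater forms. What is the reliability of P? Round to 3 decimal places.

Var(A+P) = 2 + 2·0.54 = 3.080.
True-score variance = ρ_A + ρ_P + 2·0.54, so 0.8929 = (0.86 + ρ_P + 1.08) / 3.080.
ρ_P = 0.8929·3.080 − 0.86 − 1.08 = 0.810.

0.810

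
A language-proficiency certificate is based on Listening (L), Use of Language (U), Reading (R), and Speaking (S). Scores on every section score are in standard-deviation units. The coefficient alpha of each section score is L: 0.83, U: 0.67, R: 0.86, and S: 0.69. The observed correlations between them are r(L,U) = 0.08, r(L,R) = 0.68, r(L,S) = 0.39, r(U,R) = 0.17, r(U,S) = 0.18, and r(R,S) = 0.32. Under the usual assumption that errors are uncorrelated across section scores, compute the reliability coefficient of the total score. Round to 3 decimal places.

Var(L+U+R+S) = 4 + 2·[0.08 + 0.68 + 0.39 + 0.17 + 0.18 + 0.32] = 4 + 3.64 = 7.64.
Under uncorrelated errors the observed covariances equal the true-score covariances, so only the own-variance terms attenuate.
True-score variance = [0.83 + 0.67 + 0.86 + 0.69] + 3.64 = 3.05 + 3.64 = 6.69.
Reliability = 6.69 / 7.64 = 0.876.

0.876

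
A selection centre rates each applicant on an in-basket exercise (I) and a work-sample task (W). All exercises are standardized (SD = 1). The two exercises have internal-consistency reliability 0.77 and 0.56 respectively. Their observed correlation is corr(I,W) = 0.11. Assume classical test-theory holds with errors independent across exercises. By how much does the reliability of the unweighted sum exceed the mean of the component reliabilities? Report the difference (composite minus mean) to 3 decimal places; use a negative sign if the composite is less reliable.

0.033

Var(sum) = 2 + 0.22 = 2.22; true-score variance = 1.33 + 0.22 = 1.55; composite reliability = 0.6982.
Mean component reliability = 0.6650.
Difference = 0.6982 − 0.6650 = 0.033.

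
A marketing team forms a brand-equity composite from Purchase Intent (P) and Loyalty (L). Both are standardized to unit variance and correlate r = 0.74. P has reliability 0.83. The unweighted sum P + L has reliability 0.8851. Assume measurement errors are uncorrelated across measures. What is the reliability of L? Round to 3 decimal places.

Var(P+L) = 2 + 2·0.74 = 3.480.
True-score variance = ρ_P + ρ_L + 2·0.74, so 0.8851 = (0.83 + ρ_L + 1.48) / 3.480.
ρ_L = 0.8851·3.480 − 0.83 − 1.48 = 0.770.

0.770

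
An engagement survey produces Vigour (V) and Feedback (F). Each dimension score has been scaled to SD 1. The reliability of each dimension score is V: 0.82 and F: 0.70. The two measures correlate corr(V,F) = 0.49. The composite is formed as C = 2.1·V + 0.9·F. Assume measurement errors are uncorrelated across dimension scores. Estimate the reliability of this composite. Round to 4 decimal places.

0.8534

Var(C) = 2.1² + 0.9² + 2·[1.89·0.49] = 5.22 + 1.8522 = 7.0722.
Because errors are independent across components, Cov(Tᵢ,Tⱼ) = Cov(Xᵢ,Xⱼ); the off-diagonal part of the true-score variance is the same as above.
True-score variance = [2.1²·0.82 + 0.9²·0.70] + 1.8522 = 4.1832 + 1.8522 = 6.0354.
Reliability = 6.0354 / 7.0722 = 0.8534.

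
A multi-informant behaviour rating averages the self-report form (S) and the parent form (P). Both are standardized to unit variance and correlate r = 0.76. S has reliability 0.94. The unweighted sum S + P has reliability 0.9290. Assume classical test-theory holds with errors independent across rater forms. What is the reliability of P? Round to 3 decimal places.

0.810

Var(S+P) = 2 + 2·0.76 = 3.520.
True-score variance = ρ_S + ρ_P + 2·0.76, so 0.9290 = (0.94 + ρ_P + 1.52) / 3.520.
ρ_P = 0.9290·3.520 − 0.94 − 1.52 = 0.810.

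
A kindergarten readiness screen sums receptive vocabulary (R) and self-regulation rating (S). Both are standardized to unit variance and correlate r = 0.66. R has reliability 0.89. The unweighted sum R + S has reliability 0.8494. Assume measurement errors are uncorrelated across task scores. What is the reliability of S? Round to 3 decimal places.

0.610

Var(R+S) = 2 + 2·0.66 = 3.320.
True-score variance = ρ_R + ρ_S + 2·0.66, so 0.8494 = (0.89 + ρ_S + 1.32) / 3.320.
ρ_S = 0.8494·3.320 − 0.89 − 1.32 = 0.610.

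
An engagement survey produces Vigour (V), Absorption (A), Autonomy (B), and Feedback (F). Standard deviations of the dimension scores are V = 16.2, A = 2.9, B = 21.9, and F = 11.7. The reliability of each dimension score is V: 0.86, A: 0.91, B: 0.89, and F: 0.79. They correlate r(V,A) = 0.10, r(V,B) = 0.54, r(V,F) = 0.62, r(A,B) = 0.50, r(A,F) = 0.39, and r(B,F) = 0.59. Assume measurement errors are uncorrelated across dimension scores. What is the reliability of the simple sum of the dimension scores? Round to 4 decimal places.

0.9376

Var(V+A+B+F) = 16.2² + 2.9² + 21.9² + 11.7² + 2·[16.2·2.9·0.10 + 16.2·21.9·0.54 + 16.2·11.7·0.62 + 2.9·21.9·0.50 + 2.9·11.7·0.39 + 21.9·11.7·0.59] = 887.35 + 1019.91 = 1907.26.
Under uncorrelated errors the observed covariances equal the true-score covariances, so only the own-variance terms attenuate.
True-score variance = [16.2²·0.86 + 2.9²·0.91 + 21.9²·0.89 + 11.7²·0.79] + 1019.91 = 768.347 + 1019.91 = 1788.26.
Reliability = 1788.26 / 1907.26 = 0.9376.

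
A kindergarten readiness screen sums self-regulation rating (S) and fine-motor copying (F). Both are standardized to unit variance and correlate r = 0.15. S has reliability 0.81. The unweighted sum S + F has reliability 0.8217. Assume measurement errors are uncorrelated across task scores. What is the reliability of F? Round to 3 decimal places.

0.780

Var(S+F) = 2 + 2·0.15 = 2.300.
True-score variance = ρ_S + ρ_F + 2·0.15, so 0.8217 = (0.81 + ρ_F + 0.30) / 2.300.
ρ_F = 0.8217·2.300 − 0.81 − 0.30 = 0.780.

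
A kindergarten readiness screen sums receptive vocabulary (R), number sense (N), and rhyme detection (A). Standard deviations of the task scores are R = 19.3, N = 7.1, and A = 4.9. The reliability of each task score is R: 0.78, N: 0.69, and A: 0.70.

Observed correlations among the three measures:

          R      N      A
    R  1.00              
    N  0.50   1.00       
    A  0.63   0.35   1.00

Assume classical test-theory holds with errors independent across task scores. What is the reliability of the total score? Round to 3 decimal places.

Var(R+N+A) = 19.3² + 7.1² + 4.9² + 2·[19.3·7.1·0.50 + 19.3·4.9·0.63 + 7.1·4.9·0.35] = 446.91 + 280.541 = 727.451.
Under uncorrelated errors the observed covariances equal the true-score covariances, so only the own-variance terms attenuate.
True-score variance = [19.3²·0.78 + 7.1²·0.69 + 4.9²·0.70] + 280.541 = 342.132 + 280.541 = 622.673.
Reliability = 622.673 / 727.451 = 0.856.

0.856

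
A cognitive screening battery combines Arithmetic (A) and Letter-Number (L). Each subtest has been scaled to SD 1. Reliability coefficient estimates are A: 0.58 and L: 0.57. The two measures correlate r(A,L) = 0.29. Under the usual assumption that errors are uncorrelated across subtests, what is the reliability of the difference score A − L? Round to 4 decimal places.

Var(A−L) = 1 + 1 − 2·0.29 = 2 − 0.58 = 1.42.
Because errors are independent across components, Cov(Tᵢ,Tⱼ) = Cov(Xᵢ,Xⱼ); the off-diagonal part of the true-score variance is the same as above.
True-score variance = [0.58 + 0.57] − 0.58 = 1.15 − 0.58 = 0.57.
Reliability = 0.57 / 1.42 = 0.4014.

0.4014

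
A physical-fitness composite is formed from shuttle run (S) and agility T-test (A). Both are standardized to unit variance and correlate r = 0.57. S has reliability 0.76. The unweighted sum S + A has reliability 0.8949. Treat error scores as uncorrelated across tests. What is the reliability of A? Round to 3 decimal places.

0.910

Var(S+A) = 2 + 2·0.57 = 3.140.
True-score variance = ρ_S + ρ_A + 2·0.57, so 0.8949 = (0.76 + ρ_A + 1.14) / 3.140.
ρ_A = 0.8949·3.140 − 0.76 − 1.14 = 0.910.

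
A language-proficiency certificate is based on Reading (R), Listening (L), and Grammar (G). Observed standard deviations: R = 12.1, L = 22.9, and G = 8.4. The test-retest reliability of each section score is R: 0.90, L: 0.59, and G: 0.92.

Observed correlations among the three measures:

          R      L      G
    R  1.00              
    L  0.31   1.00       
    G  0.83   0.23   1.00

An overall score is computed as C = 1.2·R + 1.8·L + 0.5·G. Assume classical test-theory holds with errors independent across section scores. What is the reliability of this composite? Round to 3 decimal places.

0.710

Var(C) = 1.2²·12.1² + 1.8²·22.9² + 0.5²·8.4² + 2·[2.16·12.1·22.9·0.31 + 0.6·12.1·8.4·0.83 + 0.9·22.9·8.4·0.23] = 1927.56 + 551.949 = 2479.51.
Because errors are independent across components, Cov(Tᵢ,Tⱼ) = Cov(Xᵢ,Xⱼ); the off-diagonal part of the true-score variance is the same as above.
True-score variance = [1.2²·12.1²·0.90 + 1.8²·22.9²·0.59 + 0.5²·8.4²·0.92] + 551.949 = 1208.44 + 551.949 = 1760.39.
Reliability = 1760.39 / 2479.51 = 0.710.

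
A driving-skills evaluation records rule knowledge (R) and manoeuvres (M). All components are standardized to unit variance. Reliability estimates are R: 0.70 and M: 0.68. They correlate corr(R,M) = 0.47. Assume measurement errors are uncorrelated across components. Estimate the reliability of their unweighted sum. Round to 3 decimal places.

Var(R+M) = 2 + 2·[0.47] = 2 + 0.94 = 2.94.
Because errors are independent across components, Cov(Tᵢ,Tⱼ) = Cov(Xᵢ,Xⱼ); the off-diagonal part of the true-score variance is the same as above.
True-score variance = [0.70 + 0.68] + 0.94 = 1.38 + 0.94 = 2.32.
Reliability = 2.32 / 2.94 = 0.789.

0.789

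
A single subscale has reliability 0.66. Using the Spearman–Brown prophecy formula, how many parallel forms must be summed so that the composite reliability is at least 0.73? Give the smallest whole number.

k ≥ ρ*(1−ρ₁)/(ρ₁(1−ρ*)) = 0.73·0.34 / (0.66·0.27) = 1.393.
Smallest integer k = 2.

2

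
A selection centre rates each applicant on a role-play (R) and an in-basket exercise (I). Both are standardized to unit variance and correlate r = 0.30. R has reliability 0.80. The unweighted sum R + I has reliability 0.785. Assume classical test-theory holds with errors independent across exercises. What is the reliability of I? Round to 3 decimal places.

Var(R+I) = 2 + 2·0.30 = 2.600.
True-score variance = ρ_R + ρ_I + 2·0.30, so 0.785 = (0.80 + ρ_I + 0.60) / 2.600.
ρ_I = 0.785·2.600 − 0.80 − 0.60 = 0.641.

0.641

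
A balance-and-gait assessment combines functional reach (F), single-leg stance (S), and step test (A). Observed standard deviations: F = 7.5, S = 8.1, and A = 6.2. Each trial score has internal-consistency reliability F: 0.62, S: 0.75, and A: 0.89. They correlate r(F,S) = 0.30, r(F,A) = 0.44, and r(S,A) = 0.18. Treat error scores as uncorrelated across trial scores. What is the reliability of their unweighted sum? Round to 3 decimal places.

Var(F+S+A) = 7.5² + 8.1² + 6.2² + 2·[7.5·8.1·0.30 + 7.5·6.2·0.44 + 8.1·6.2·0.18] = 160.3 + 95.4492 = 255.749.
Under uncorrelated errors the observed covariances equal the true-score covariances, so only the own-variance terms attenuate.
True-score variance = [7.5²·0.62 + 8.1²·0.75 + 6.2²·0.89] + 95.4492 = 118.294 + 95.4492 = 213.743.
Reliability = 213.743 / 255.749 = 0.836.

0.836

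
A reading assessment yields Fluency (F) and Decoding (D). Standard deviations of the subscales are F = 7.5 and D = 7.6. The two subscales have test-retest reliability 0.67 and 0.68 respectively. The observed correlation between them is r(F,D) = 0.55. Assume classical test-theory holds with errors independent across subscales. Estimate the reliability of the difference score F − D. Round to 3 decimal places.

Var(F−D) = 7.5² + 7.6² − 2·7.5·7.6·0.55 = 114.01 − 62.7 = 51.31.
Because errors are independent across components, Cov(Tᵢ,Tⱼ) = Cov(Xᵢ,Xⱼ); the off-diagonal part of the true-score variance is the same as above.
True-score variance = [7.5²·0.67 + 7.6²·0.68] − 62.7 = 76.9643 − 62.7 = 14.2643.
Reliability = 14.2643 / 51.31 = 0.278.

0.278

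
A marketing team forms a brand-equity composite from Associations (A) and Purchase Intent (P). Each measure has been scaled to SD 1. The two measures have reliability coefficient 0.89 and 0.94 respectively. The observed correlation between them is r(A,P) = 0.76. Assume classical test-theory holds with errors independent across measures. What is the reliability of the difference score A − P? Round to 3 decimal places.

Var(A−P) = 1 + 1 − 2·0.76 = 2 − 1.52 = 0.48.
With uncorrelated errors the cross-covariances are all true-score covariance, so they carry over unchanged; only the diagonal terms shrink to ρᵢσᵢ².
True-score variance = [0.89 + 0.94] − 1.52 = 1.83 − 1.52 = 0.31.
Reliability = 0.31 / 0.48 = 0.646.

0.646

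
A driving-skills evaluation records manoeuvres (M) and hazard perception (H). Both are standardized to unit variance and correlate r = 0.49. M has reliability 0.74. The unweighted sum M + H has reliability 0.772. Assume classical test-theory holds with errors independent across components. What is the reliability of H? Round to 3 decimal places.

0.581

Var(M+H) = 2 + 2·0.49 = 2.980.
True-score variance = ρ_M + ρ_H + 2·0.49, so 0.772 = (0.74 + ρ_H + 0.98) / 2.980.
ρ_H = 0.772·2.980 − 0.74 − 0.98 = 0.581.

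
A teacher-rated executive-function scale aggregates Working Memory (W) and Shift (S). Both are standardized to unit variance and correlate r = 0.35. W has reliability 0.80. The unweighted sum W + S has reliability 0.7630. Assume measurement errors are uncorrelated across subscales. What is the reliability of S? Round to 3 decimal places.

Var(W+S) = 2 + 2·0.35 = 2.700.
True-score variance = ρ_W + ρ_S + 2·0.35, so 0.7630 = (0.80 + ρ_S + 0.70) / 2.700.
ρ_S = 0.7630·2.700 − 0.80 − 0.70 = 0.560.

0.560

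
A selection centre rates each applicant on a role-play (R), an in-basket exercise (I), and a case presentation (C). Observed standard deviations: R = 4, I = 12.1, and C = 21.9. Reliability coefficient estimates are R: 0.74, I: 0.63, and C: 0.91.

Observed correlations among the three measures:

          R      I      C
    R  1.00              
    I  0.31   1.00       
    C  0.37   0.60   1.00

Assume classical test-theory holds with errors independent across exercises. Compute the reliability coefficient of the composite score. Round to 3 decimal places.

Var(R+I+C) = 4² + 12.1² + 21.9² + 2·[4·12.1·0.31 + 4·21.9·0.37 + 12.1·21.9·0.60] = 642.02 + 412.82 = 1054.84.
Under uncorrelated errors the observed covariances equal the true-score covariances, so only the own-variance terms attenuate.
True-score variance = [4²·0.74 + 12.1²·0.63 + 21.9²·0.91] + 412.82 = 540.523 + 412.82 = 953.343.
Reliability = 953.343 / 1054.84 = 0.904.

0.904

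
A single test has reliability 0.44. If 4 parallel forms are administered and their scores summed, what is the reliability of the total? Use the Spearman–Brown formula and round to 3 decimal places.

0.759

ρ_k = kρ / (1 + (k−1)ρ) = 4·0.44 / (1 + 3·0.44) = 1.760 / 2.320 = 0.759.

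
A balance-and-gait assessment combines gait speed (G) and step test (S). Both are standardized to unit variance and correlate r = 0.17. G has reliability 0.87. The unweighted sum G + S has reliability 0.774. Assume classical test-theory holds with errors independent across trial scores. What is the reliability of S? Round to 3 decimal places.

0.601

Var(G+S) = 2 + 2·0.17 = 2.340.
True-score variance = ρ_G + ρ_S + 2·0.17, so 0.774 = (0.87 + ρ_S + 0.34) / 2.340.
ρ_S = 0.774·2.340 − 0.87 − 0.34 = 0.601.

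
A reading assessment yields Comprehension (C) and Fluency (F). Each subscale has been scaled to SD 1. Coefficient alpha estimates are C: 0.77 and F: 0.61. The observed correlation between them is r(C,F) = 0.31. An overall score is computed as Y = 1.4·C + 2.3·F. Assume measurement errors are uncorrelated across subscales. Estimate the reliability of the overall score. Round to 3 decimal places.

Var(Y) = 1.4² + 2.3² + 2·[3.22·0.31] = 7.25 + 1.9964 = 9.2464.
Under uncorrelated errors the observed covariances equal the true-score covariances, so only the own-variance terms attenuate.
True-score variance = [1.4²·0.77 + 2.3²·0.61] + 1.9964 = 4.7361 + 1.9964 = 6.7325.
Reliability = 6.7325 / 9.2464 = 0.728.

0.728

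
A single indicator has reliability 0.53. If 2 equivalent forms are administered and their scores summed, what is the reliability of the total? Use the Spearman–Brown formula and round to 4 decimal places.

ρ_k = kρ / (1 + (k−1)ρ) = 2·0.53 / (1 + 1·0.53) = 1.060 / 1.530 = 0.6928.

0.6928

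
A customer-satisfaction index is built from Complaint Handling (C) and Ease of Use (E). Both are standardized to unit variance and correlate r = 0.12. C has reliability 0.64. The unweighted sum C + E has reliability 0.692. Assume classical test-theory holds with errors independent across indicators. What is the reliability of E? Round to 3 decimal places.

0.670

Var(C+E) = 2 + 2·0.12 = 2.240.
True-score variance = ρ_C + ρ_E + 2·0.12, so 0.692 = (0.64 + ρ_E + 0.24) / 2.240.
ρ_E = 0.692·2.240 − 0.64 − 0.24 = 0.670.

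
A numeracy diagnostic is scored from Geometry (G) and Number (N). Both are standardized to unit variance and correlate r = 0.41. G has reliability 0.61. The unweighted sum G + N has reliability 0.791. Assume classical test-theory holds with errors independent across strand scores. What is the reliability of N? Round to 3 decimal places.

Var(G+N) = 2 + 2·0.41 = 2.820.
True-score variance = ρ_G + ρ_N + 2·0.41, so 0.791 = (0.61 + ρ_N + 0.82) / 2.820.
ρ_N = 0.791·2.820 − 0.61 − 0.82 = 0.801.

0.801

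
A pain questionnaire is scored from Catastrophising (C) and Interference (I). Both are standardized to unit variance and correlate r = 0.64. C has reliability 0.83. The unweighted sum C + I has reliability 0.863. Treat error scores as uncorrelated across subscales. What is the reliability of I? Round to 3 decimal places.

Var(C+I) = 2 + 2·0.64 = 3.280.
True-score variance = ρ_C + ρ_I + 2·0.64, so 0.863 = (0.83 + ρ_I + 1.28) / 3.280.
ρ_I = 0.863·3.280 − 0.83 − 1.28 = 0.721.

0.721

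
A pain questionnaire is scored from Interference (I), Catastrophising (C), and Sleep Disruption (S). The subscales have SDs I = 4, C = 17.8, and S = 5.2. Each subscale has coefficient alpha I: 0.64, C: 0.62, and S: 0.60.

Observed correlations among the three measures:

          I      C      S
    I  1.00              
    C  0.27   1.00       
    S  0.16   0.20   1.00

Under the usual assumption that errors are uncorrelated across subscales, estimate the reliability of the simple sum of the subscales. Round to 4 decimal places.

Var(I+C+S) = 4² + 17.8² + 5.2² + 2·[4·17.8·0.27 + 4·5.2·0.16 + 17.8·5.2·0.20] = 359.88 + 82.128 = 442.008.
Under uncorrelated errors the observed covariances equal the true-score covariances, so only the own-variance terms attenuate.
True-score variance = [4²·0.64 + 17.8²·0.62 + 5.2²·0.60] + 82.128 = 222.905 + 82.128 = 305.033.
Reliability = 305.033 / 442.008 = 0.6901.

0.6901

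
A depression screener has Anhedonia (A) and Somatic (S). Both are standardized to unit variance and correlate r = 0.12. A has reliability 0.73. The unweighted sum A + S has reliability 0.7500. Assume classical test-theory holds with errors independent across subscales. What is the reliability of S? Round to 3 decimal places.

Var(A+S) = 2 + 2·0.12 = 2.240.
True-score variance = ρ_A + ρ_S + 2·0.12, so 0.7500 = (0.73 + ρ_S + 0.24) / 2.240.
ρ_S = 0.7500·2.240 − 0.73 − 0.24 = 0.710.

0.710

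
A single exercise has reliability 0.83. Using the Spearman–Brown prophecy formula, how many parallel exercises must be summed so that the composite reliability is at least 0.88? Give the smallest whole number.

2

k ≥ ρ*(1−ρ₁)/(ρ₁(1−ρ*)) = 0.88·0.17 / (0.83·0.12) = 1.502.
Smallest integer k = 2.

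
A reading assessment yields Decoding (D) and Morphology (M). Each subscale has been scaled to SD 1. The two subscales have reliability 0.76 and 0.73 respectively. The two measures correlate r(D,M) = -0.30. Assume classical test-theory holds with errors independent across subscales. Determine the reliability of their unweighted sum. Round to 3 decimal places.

Var(D+M) = 2 + 2·[(-0.30)] = 2 − 0.6 = 1.4.
Under uncorrelated errors the observed covariances equal the true-score covariances, so only the own-variance terms attenuate.
True-score variance = [0.76 + 0.73] − 0.6 = 1.49 − 0.6 = 0.89.
Reliability = 0.89 / 1.4 = 0.636.

0.636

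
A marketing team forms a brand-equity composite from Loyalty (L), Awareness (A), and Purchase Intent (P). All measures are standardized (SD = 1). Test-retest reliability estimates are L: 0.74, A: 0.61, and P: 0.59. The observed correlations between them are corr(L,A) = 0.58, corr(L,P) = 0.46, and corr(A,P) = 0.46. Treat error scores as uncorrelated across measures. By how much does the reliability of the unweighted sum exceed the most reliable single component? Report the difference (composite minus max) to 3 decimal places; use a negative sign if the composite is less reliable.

0.083

Var(sum) = 3 + 3 = 6; true-score variance = 1.94 + 3 = 4.94; composite reliability = 0.8233.
Max component reliability = 0.7400.
Difference = 0.8233 − 0.7400 = 0.083.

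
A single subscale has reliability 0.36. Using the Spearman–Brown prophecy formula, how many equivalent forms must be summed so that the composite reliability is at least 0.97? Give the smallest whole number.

k ≥ ρ*(1−ρ₁)/(ρ₁(1−ρ*)) = 0.97·0.64 / (0.36·0.03) = 57.481.
Smallest integer k = 58.

58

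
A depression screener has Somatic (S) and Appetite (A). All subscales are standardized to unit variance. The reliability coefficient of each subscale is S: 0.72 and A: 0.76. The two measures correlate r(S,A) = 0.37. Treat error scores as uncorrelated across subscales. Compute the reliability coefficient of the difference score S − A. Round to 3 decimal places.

0.587

Var(S−A) = 1 + 1 − 2·0.37 = 2 − 0.74 = 1.26.
Under uncorrelated errors the observed covariances equal the true-score covariances, so only the own-variance terms attenuate.
True-score variance = [0.72 + 0.76] − 0.74 = 1.48 − 0.74 = 0.74.
Reliability = 0.74 / 1.26 = 0.587.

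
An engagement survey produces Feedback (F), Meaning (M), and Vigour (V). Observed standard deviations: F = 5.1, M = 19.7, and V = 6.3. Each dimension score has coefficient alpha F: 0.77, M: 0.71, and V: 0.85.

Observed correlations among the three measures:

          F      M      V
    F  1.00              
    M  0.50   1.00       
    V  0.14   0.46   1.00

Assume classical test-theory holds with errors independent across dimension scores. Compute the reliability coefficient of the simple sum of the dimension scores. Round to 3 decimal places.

0.816

Var(F+M+V) = 5.1² + 19.7² + 6.3² + 2·[5.1·19.7·0.50 + 5.1·6.3·0.14 + 19.7·6.3·0.46] = 453.79 + 223.648 = 677.438.
Because errors are independent across components, Cov(Tᵢ,Tⱼ) = Cov(Xᵢ,Xⱼ); the off-diagonal part of the true-score variance is the same as above.
True-score variance = [5.1²·0.77 + 19.7²·0.71 + 6.3²·0.85] + 223.648 = 329.308 + 223.648 = 552.956.
Reliability = 552.956 / 677.438 = 0.816.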